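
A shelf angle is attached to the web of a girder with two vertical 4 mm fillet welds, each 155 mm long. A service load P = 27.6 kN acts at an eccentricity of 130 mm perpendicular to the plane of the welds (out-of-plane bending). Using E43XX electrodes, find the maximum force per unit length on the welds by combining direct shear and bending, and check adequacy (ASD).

E43XX → F_EXX = 430 MPa.
L_w = 2 × 155 = 310 mm; section modulus (unit throat) S = 2 × L²/6 = 8008 mm².
Direct shear f_v = P/L_w = 27.6×10³/310 = 89.03 N/mm.
Moment M = P × e = 27.6×10³ × 130 = 3588000 N·mm; bending f_b = M/S = 448 N/mm.
f_max = √(f_v² + f_b²) = √(89.03² + 448²) = 456.8 N/mm.
r_n/Ω = (1/2.0) × 0.6 × 430 × (0.707 × 4) = 364.8 N/mm → NOT adequate.

f_max ≈ 457 N/mm; NOT adequate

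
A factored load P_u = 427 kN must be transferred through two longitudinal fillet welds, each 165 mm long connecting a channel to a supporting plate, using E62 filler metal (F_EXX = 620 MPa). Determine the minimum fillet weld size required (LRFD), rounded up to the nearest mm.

w = 7 mm

Total weld length L = 330 mm.
Required throat t_e = P_u / (φ × 0.6 F_EXX × L) = 427 / (0.75 × 0.6 × 620 × 330 × 10⁻³) = 4.638 mm.
Required leg w = t_e / 0.707 = 6.56 mm → use 7 mm.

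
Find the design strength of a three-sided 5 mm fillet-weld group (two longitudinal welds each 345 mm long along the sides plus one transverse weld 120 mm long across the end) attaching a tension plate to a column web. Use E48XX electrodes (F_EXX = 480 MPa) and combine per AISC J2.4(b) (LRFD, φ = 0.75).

φR_n ≈ 618 kN

t_e = 0.707 × 5 = 3.535 mm.
R_nwl = 0.6 × 480 × 3.535 × 690 × 10⁻³ = 702.5 kN (longitudinal, 2 welds).
R_nwt = 0.6 × 480 × 3.535 × 120 × 10⁻³ = 122.2 kN (transverse, base value).
(i) R_nwl + R_nwt = 824.6 kN; (ii) 0.85 R_nwl + 1.5 R_nwt = 780.4 kN.
R_n = max = 824.6 kN [governs: (i)]; φR_n = 618.5 kN.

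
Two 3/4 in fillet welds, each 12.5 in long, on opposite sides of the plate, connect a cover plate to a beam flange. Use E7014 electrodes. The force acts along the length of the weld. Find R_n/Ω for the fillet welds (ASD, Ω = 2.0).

E70XX → F_EXX = 70 ksi.
Effective throat t_e = 0.707 × 0.75 = 0.5302 in.
Total length L = 25 in; A_we = 0.5302 × 25 = 13.26 in².
F_nw = 0.6 F_EXX = 0.6 × 70 = 42 ksi.
R_n = 42 × 13.26 = 556.8 kips; R_n/Ω = 556.8/2.0 = 278.4 kips.

R_n/Ω ≈ 278 kips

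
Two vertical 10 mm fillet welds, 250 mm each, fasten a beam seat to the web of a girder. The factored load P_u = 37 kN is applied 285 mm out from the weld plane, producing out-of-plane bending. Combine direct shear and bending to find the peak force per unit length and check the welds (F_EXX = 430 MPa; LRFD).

L_w = 2 × 250 = 500 mm; section modulus (unit throat) S = 2 × L²/6 = 20830 mm².
Direct shear f_v = P/L_w = 37×10³/500 = 74 N/mm.
Moment M = P × e = 37×10³ × 285 = 10545000 N·mm; bending f_b = M/S = 506.2 N/mm.
f_max = √(f_v² + f_b²) = √(74² + 506.2²) = 511.5 N/mm.
φr_n = 0.75 × 0.6 × 430 × (0.707 × 10) = 1368 N/mm → adequate.

f_max ≈ 512 N/mm; adequate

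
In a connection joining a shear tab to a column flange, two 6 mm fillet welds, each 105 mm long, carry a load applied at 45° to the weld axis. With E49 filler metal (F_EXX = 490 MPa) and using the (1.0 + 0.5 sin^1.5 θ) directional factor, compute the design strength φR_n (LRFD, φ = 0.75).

t_e = 0.707 × 6 = 4.242 mm; A_we = 4.242 × 210 = 890.8 mm².
Directional factor: 1.0 + 0.5 sin^1.5(45°) = 1.297.
F_nw = 0.6 × 490 × 1.297 = 381.4 MPa.
φR_n = 0.75 × 381.4 × 890.8 × 10⁻³ = 254.8 kN.

φR_n ≈ 255 kN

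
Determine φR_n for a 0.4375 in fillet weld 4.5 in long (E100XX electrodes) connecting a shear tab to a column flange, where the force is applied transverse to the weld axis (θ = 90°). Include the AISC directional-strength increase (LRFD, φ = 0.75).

φR_n ≈ 94 kips

E100XX → F_EXX = 100 ksi.
t_e = 0.707 × 0.4375 = 0.3093 in; A_we = 0.3093 × 4.5 = 1.392 in².
Directional factor: 1.0 + 0.5 sin^1.5(90°) = 1.5.
F_nw = 0.6 × 100 × 1.5 = 90 ksi.
φR_n = 0.75 × 90 × 1.392 = 93.95 kips.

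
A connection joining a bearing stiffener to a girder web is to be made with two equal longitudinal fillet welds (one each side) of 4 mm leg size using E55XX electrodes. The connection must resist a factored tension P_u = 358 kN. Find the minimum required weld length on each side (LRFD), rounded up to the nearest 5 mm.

L = 260 mm on each side

E55XX → F_EXX = 550 MPa.
Throat t_e = 0.707 × 4 = 2.828 mm.
φr_n = 0.75 × 0.6 × 550 × 2.828 × 10⁻³ = 0.6999 kN/mm.
L_req = P_u / φr_n = 358 / 0.6999 = 511.5 mm total.
Per side: 511.5 / 2 = 255.7 mm.
Round up → use L = 260 mm on each side.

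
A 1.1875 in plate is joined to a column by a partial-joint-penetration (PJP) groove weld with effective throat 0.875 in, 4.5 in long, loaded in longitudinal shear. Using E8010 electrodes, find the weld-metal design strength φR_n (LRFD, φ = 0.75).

φR_n ≈ 142 kips

E80XX → F_EXX = 80 ksi.
Effective throat (given) t_e = 0.875 in.
A_we = 0.875 × 4.5 = 3.938 in².
F_nw = 0.6 F_EXX = 48 ksi.
φR_n = 0.75 × 48 × 3.938 = 141.8 kips.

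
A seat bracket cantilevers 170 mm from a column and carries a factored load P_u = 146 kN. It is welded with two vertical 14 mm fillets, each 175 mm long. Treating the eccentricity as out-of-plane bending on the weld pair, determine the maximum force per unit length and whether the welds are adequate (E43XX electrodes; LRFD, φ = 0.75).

f_max ≈ 2470 N/mm; NOT adequate

E43XX → F_EXX = 430 MPa.
L_w = 2 × 175 = 350 mm; section modulus (unit throat) S = 2 × L²/6 = 10210 mm².
Direct shear f_v = P/L_w = 146×10³/350 = 417.1 N/mm.
Moment M = P × e = 146×10³ × 170 = 24820000 N·mm; bending f_b = M/S = 2431 N/mm.
f_max = √(f_v² + f_b²) = √(417.1² + 2431²) = 2467 N/mm.
φr_n = 0.75 × 0.6 × 430 × (0.707 × 14) = 1915 N/mm → NOT adequate.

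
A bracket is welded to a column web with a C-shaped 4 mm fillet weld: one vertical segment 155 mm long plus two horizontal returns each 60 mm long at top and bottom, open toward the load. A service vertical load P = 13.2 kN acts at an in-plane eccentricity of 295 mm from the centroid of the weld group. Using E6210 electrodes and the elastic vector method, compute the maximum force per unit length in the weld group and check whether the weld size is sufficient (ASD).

E62XX → F_EXX = 620 MPa.
Total weld length L_w = 275 mm. Treat welds as unit-width lines.
Centroid: x̄ = 2×60×30 / 275 = 13.09 mm from the vertical weld.
Polar moment about centroid: J = I_x + I_y = [155³/12 + 2×60×77.5²] + [155×13.09² + 2(60³/12 + 60×16.91²)] = 1128000 mm³.
Direct shear f_v = P/L_w = 13.2×10³ / 275 = 48 N/mm (vertical).
Torsion M = P·e = 13.2×10³ × 295 = 3894000 N·mm.
Critical point at (x, y) = (46.91, 77.5) from centroid. f_tx = M·y/J = 267.6 N/mm; f_ty = M·x/J = 161.9 N/mm.
Resultant f_max = √[f_tx² + (f_v + f_ty)²] = √[267.6² + (48 + 161.9)²] = 340.1 N/mm.
Capacity per unit length: r_n/Ω = (1/2.0) × 0.6 × 620 × (0.707 × 4) = 526 N/mm.
340.1 ≤ 526 → adequate.

f_max ≈ 340 N/mm; adequate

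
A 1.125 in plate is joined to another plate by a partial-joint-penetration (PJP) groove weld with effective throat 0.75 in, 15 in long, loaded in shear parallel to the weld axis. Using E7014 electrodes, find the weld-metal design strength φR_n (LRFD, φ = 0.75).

E70XX → F_EXX = 70 ksi.
Effective throat (given) t_e = 0.75 in.
A_we = 0.75 × 15 = 11.25 in².
F_nw = 0.6 F_EXX = 42 ksi.
φR_n = 0.75 × 42 × 11.25 = 354.4 kips.

φR_n ≈ 354 kips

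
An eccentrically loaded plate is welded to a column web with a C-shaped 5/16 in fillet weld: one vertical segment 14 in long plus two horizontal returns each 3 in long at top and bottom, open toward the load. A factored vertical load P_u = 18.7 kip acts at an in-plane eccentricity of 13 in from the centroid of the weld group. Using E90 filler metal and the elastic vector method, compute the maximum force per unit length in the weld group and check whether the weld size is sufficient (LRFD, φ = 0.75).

f_max ≈ 3.8 kip/in; adequate

E90XX → F_EXX = 90 ksi.
Total weld length L_w = 20 in. Treat welds as unit-width lines.
Centroid: x̄ = 2×3×1.5 / 20 = 0.45 in from the vertical weld.
Polar moment about centroid: J = I_x + I_y = [14³/12 + 2×3×7²] + [14×0.45² + 2(3³/12 + 3×1.05²)] = 536.6 in³.
Direct shear f_v = P/L_w = 18.7 / 20 = 0.935 kip/in (vertical).
Torsion M = P·e = 18.7 × 13 = 243.1 kip·in.
Critical point at (x, y) = (2.55, 7) from centroid. f_tx = M·y/J = 3.171 kip/in; f_ty = M·x/J = 1.155 kip/in.
Resultant f_max = √[f_tx² + (f_v + f_ty)²] = √[3.171² + (0.935 + 1.155)²] = 3.798 kip/in.
Capacity per unit length: φr_n = 0.75 × 0.6 × 90 × (0.707 × 0.3125) = 8.948 kip/in.
3.798 ≤ 8.948 → adequate.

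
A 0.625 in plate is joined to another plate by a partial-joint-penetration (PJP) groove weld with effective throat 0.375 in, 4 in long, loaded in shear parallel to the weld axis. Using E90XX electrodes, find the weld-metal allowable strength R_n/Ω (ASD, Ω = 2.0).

R_n/Ω ≈ 40.5 kip

E90XX → F_EXX = 90 ksi.
Effective throat (given) t_e = 0.375 in.
A_we = 0.375 × 4 = 1.5 in².
F_nw = 0.6 F_EXX = 54 ksi.
R_n/Ω = (54 × 1.5) / 2.0 = 40.5 kip.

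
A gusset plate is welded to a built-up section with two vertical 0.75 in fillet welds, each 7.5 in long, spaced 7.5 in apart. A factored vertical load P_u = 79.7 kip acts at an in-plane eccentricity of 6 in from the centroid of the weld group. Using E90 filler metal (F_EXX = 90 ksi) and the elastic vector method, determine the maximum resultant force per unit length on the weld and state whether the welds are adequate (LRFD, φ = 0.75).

Total weld length L_w = 15 in. Treat welds as unit-width lines.
Polar moment about centroid: J = 2[d³/12 + d(b/2)²] = 2[7.5³/12 + 7.5×3.75²] = 281.2 in³.
Direct shear f_v = P/L_w = 79.7 / 15 = 5.313 kip/in (vertical).
Torsion M = P·e = 79.7 × 6 = 478.2 kip·in.
Critical point at (x, y) = (3.75, 3.75) from centroid. f_tx = M·y/J = 6.376 kip/in; f_ty = M·x/J = 6.376 kip/in.
Resultant f_max = √[f_tx² + (f_v + f_ty)²] = √[6.376² + (5.313 + 6.376)²] = 13.32 kip/in.
Capacity per unit length: φr_n = 0.75 × 0.6 × 90 × (0.707 × 0.75) = 21.48 kip/in.
13.32 ≤ 21.48 → adequate.

f_max ≈ 13.3 kip/in; adequate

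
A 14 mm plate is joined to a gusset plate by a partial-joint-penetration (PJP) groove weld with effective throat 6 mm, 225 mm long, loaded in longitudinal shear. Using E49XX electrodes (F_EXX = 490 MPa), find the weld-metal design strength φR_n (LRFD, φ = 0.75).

Effective throat (given) t_e = 6 mm.
A_we = 6 × 225 = 1350 mm².
F_nw = 0.6 F_EXX = 294 MPa.
φR_n = 0.75 × 294 × 1350 × 10⁻³ = 297.7 kN.

φR_n ≈ 298 kN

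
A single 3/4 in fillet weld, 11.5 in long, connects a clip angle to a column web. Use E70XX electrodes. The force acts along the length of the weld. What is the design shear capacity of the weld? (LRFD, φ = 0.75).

φR_n ≈ 192 kip

E70XX → F_EXX = 70 ksi.
Effective throat t_e = 0.707 × 0.75 = 0.5302 in.
Total length L = 11.5 in; A_we = 0.5302 × 11.5 = 6.098 in².
F_nw = 0.6 F_EXX = 0.6 × 70 = 42 ksi.
φR_n = 0.75 × 42 × 6.098 = 192.1 kip.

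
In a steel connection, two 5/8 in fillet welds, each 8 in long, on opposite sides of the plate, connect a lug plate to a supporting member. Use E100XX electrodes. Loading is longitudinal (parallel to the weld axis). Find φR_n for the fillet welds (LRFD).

E100XX → F_EXX = 100 ksi.
Effective throat t_e = 0.707 × 0.625 = 0.4419 in.
Total length L = 16 in; A_we = 0.4419 × 16 = 7.07 in².
F_nw = 0.6 F_EXX = 0.6 × 100 = 60 ksi.
φR_n = 0.75 × 60 × 7.07 = 318.1 kips.

φR_n ≈ 318 kips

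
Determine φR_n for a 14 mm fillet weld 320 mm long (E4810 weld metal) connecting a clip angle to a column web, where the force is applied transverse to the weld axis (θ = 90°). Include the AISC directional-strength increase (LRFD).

E48XX → F_EXX = 480 MPa.
t_e = 0.707 × 14 = 9.898 mm; A_we = 9.898 × 320 = 3167 mm².
Directional factor: 1.0 + 0.5 sin^1.5(90°) = 1.5.
F_nw = 0.6 × 480 × 1.5 = 432 MPa.
φR_n = 0.75 × 432 × 3167 × 10⁻³ = 1026 kN.

φR_n ≈ 1030 kN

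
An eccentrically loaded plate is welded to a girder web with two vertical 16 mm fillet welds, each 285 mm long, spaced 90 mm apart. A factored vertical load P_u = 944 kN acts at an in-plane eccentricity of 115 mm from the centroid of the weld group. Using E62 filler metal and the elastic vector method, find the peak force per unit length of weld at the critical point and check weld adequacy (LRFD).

f_max ≈ 4060 N/mm; NOT adequate

E62XX → F_EXX = 620 MPa.
Total weld length L_w = 570 mm. Treat welds as unit-width lines.
Polar moment about centroid: J = 2[d³/12 + d(b/2)²] = 2[285³/12 + 285×45²] = 5012000 mm³.
Direct shear f_v = P/L_w = 944×10³ / 570 = 1656 N/mm (vertical).
Torsion M = P·e = 944×10³ × 115 = 108560000 N·mm.
Critical point at (x, y) = (45, 142.5) from centroid. f_tx = M·y/J = 3086 N/mm; f_ty = M·x/J = 974.6 N/mm.
Resultant f_max = √[f_tx² + (f_v + f_ty)²] = √[3086² + (1656 + 974.6)²] = 4055 N/mm.
Capacity per unit length: φr_n = 0.75 × 0.6 × 620 × (0.707 × 16) = 3156 N/mm.
4055 > 3156 → NOT adequate.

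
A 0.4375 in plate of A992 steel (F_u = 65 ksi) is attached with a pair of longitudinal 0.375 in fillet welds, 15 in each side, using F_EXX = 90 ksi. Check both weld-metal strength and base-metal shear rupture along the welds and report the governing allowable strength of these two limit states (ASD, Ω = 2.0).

R_n/Ω ≈ 215 kip (weld metal governs)

t_e = 0.707 × 0.375 = 0.2651 in; L = 30 in.
Weld metal: R_n/Ω = (1/2.0) × 0.6 × 90 × 0.2651 × 30 = 214.8 kip.
Base metal (shear rupture): R_n/Ω = (1/2.0) × 0.6 × 65 × 0.4375 × 30 = 255.9 kip.
Governing: weld metal.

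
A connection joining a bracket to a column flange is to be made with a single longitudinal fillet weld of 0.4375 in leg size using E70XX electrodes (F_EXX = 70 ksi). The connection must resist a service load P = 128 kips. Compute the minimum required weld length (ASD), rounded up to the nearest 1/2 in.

L = 20 in

Throat t_e = 0.707 × 0.4375 = 0.3093 in.
r_n/Ω = (0.6 × 70 × 0.3093) / 2.0 = 6.496 kip/in.
L_req = P / (r_n/Ω) = 128 / 6.496 = 19.71 in total.
Round up → use L = 20 in.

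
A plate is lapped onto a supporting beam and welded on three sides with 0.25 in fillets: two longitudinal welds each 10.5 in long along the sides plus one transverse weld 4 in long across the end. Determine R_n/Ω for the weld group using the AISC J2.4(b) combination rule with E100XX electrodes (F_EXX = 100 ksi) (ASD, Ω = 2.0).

t_e = 0.707 × 0.25 = 0.1767 in.
R_nwl = 0.6 × 100 × 0.1767 × 21 = 222.7 kip (longitudinal, 2 welds).
R_nwt = 0.6 × 100 × 0.1767 × 4 = 42.42 kip (transverse, base value).
(i) R_nwl + R_nwt = 265.1 kip; (ii) 0.85 R_nwl + 1.5 R_nwt = 252.9 kip.
R_n = max = 265.1 kip [governs: (i)]; R_n/Ω = 132.6 kip.

R_n/Ω ≈ 133 kip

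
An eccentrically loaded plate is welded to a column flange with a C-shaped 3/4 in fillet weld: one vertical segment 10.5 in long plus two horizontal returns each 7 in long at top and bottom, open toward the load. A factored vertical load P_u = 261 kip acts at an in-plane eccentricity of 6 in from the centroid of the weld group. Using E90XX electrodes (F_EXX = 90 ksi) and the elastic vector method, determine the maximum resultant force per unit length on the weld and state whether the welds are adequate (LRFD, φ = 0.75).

f_max ≈ 27 kip/in; NOT adequate

Total weld length L_w = 24.5 in. Treat welds as unit-width lines.
Centroid: x̄ = 2×7×3.5 / 24.5 = 2 in from the vertical weld.
Polar moment about centroid: J = I_x + I_y = [10.5³/12 + 2×7×5.25²] + [10.5×2² + 2(7³/12 + 7×1.5²)] = 613 in³.
Direct shear f_v = P/L_w = 261 / 24.5 = 10.65 kip/in (vertical).
Torsion M = P·e = 261 × 6 = 1566 kip·in.
Critical point at (x, y) = (5, 5.25) from centroid. f_tx = M·y/J = 13.41 kip/in; f_ty = M·x/J = 12.77 kip/in.
Resultant f_max = √[f_tx² + (f_v + f_ty)²] = √[13.41² + (10.65 + 12.77)²] = 26.99 kip/in.
Capacity per unit length: φr_n = 0.75 × 0.6 × 90 × (0.707 × 0.75) = 21.48 kip/in.
26.99 > 21.48 → NOT adequate.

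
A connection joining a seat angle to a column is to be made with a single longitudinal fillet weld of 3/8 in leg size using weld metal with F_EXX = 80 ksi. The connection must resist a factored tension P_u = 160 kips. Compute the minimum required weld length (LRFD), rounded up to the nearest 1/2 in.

Throat t_e = 0.707 × 0.375 = 0.2651 in.
φr_n = 0.75 × 0.6 × 80 × 0.2651 = 9.544 kips/in.
L_req = P_u / φr_n = 160 / 9.544 = 16.76 in total.
Round up → use L = 17 in.

L = 17 in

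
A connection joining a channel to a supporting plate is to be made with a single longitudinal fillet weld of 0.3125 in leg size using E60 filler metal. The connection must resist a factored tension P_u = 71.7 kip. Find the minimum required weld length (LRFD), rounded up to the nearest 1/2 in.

L = 12.5 in

E60XX → F_EXX = 60 ksi.
Throat t_e = 0.707 × 0.3125 = 0.2209 in.
φr_n = 0.75 × 0.6 × 60 × 0.2209 = 5.965 kip/in.
L_req = P_u / φr_n = 71.7 / 5.965 = 12.02 in total.
Round up → use L = 12.5 in.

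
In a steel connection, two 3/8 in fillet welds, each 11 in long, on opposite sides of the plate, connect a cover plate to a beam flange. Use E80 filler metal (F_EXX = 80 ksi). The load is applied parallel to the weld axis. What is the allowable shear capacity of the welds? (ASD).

R_n/Ω ≈ 140 kip

Effective throat t_e = 0.707 × 0.375 = 0.2651 in.
Total length L = 22 in; A_we = 0.2651 × 22 = 5.833 in².
F_nw = 0.6 F_EXX = 0.6 × 80 = 48 ksi.
R_n = 48 × 5.833 = 280 kip; R_n/Ω = 280/2.0 = 140 kip.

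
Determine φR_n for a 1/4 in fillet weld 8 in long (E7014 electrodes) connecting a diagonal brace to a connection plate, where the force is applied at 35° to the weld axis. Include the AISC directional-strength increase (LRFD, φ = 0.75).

φR_n ≈ 54.2 kips

E70XX → F_EXX = 70 ksi.
t_e = 0.707 × 0.25 = 0.1767 in; A_we = 0.1767 × 8 = 1.414 in².
Directional factor: 1.0 + 0.5 sin^1.5(35°) = 1.217.
F_nw = 0.6 × 70 × 1.217 = 51.12 ksi.
φR_n = 0.75 × 51.12 × 1.414 = 54.22 kips.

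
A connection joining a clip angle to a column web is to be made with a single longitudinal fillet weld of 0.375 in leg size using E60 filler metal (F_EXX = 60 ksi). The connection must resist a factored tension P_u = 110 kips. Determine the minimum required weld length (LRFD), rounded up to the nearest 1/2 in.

Throat t_e = 0.707 × 0.375 = 0.2651 in.
φr_n = 0.75 × 0.6 × 60 × 0.2651 = 7.158 kips/in.
L_req = P_u / φr_n = 110 / 7.158 = 15.37 in total.
Round up → use L = 15.5 in.

L = 15.5 in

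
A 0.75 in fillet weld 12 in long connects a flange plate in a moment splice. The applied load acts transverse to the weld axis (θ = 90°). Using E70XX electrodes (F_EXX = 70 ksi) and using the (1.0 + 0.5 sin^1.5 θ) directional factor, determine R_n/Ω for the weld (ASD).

t_e = 0.707 × 0.75 = 0.5302 in; A_we = 0.5302 × 12 = 6.363 in².
Directional factor: 1.0 + 0.5 sin^1.5(90°) = 1.5.
F_nw = 0.6 × 70 × 1.5 = 63 ksi.
R_n/Ω = (63 × 6.363) / 2.0 = 200.4 kip.

R_n/Ω ≈ 200 kip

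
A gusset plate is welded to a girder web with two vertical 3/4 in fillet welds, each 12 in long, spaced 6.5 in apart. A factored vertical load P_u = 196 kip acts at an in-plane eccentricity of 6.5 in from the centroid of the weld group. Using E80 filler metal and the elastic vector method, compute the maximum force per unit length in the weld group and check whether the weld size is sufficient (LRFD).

f_max ≈ 21.2 kip/in; NOT adequate

E80XX → F_EXX = 80 ksi.
Total weld length L_w = 24 in. Treat welds as unit-width lines.
Polar moment about centroid: J = 2[d³/12 + d(b/2)²] = 2[12³/12 + 12×3.25²] = 541.5 in³.
Direct shear f_v = P/L_w = 196 / 24 = 8.167 kip/in (vertical).
Torsion M = P·e = 196 × 6.5 = 1274 kip·in.
Critical point at (x, y) = (3.25, 6) from centroid. f_tx = M·y/J = 14.12 kip/in; f_ty = M·x/J = 7.646 kip/in.
Resultant f_max = √[f_tx² + (f_v + f_ty)²] = √[14.12² + (8.167 + 7.646)²] = 21.2 kip/in.
Capacity per unit length: φr_n = 0.75 × 0.6 × 80 × (0.707 × 0.75) = 19.09 kip/in.
21.2 > 19.09 → NOT adequate.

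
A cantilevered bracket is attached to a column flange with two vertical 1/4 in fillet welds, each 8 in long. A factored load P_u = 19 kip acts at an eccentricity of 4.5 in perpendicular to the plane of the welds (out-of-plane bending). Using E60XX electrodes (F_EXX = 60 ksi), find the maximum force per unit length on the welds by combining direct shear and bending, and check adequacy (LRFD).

f_max ≈ 4.18 kip/in; adequate

L_w = 2 × 8 = 16 in; section modulus (unit throat) S = 2 × L²/6 = 21.33 in².
Direct shear f_v = P/L_w = 19/16 = 1.188 kip/in.
Moment M = P × e = 19 × 4.5 = 85.5 kip·in; bending f_b = M/S = 4.008 kip/in.
f_max = √(f_v² + f_b²) = √(1.188² + 4.008²) = 4.18 kip/in.
φr_n = 0.75 × 0.6 × 60 × (0.707 × 0.25) = 4.772 kip/in → adequate.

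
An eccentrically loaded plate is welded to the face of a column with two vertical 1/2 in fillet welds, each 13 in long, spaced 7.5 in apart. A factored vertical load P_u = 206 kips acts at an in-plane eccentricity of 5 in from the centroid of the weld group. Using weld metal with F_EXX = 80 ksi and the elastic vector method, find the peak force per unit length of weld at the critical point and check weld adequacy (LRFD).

Total weld length L_w = 26 in. Treat welds as unit-width lines.
Polar moment about centroid: J = 2[d³/12 + d(b/2)²] = 2[13³/12 + 13×3.75²] = 731.8 in³.
Direct shear f_v = P/L_w = 206 / 26 = 7.923 kip/in (vertical).
Torsion M = P·e = 206 × 5 = 1030 kip·in.
Critical point at (x, y) = (3.75, 6.5) from centroid. f_tx = M·y/J = 9.149 kip/in; f_ty = M·x/J = 5.278 kip/in.
Resultant f_max = √[f_tx² + (f_v + f_ty)²] = √[9.149² + (7.923 + 5.278)²] = 16.06 kip/in.
Capacity per unit length: φr_n = 0.75 × 0.6 × 80 × (0.707 × 0.5) = 12.73 kip/in.
16.06 > 12.73 → NOT adequate.

f_max ≈ 16.1 kip/in; NOT adequate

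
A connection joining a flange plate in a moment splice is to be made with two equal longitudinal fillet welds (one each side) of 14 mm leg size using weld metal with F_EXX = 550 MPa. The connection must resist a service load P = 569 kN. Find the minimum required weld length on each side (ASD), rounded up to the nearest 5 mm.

Throat t_e = 0.707 × 14 = 9.898 mm.
r_n/Ω = (0.6 × 550 × 9.898) / 2.0 = 1633 N/mm = 1.633 kN/mm.
L_req = P / (r_n/Ω) = 569 / 1.633 = 348.4 mm total.
Per side: 348.4 / 2 = 174.2 mm.
Round up → use L = 175 mm on each side.

L = 175 mm on each side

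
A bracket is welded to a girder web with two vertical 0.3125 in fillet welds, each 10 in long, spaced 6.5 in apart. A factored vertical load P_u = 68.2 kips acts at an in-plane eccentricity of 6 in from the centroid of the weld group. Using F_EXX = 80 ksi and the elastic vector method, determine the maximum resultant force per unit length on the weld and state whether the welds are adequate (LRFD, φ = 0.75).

Total weld length L_w = 20 in. Treat welds as unit-width lines.
Polar moment about centroid: J = 2[d³/12 + d(b/2)²] = 2[10³/12 + 10×3.25²] = 377.9 in³.
Direct shear f_v = P/L_w = 68.2 / 20 = 3.41 kip/in (vertical).
Torsion M = P·e = 68.2 × 6 = 409.2 kip·in.
Critical point at (x, y) = (3.25, 5) from centroid. f_tx = M·y/J = 5.414 kip/in; f_ty = M·x/J = 3.519 kip/in.
Resultant f_max = √[f_tx² + (f_v + f_ty)²] = √[5.414² + (3.41 + 3.519)²] = 8.793 kip/in.
Capacity per unit length: φr_n = 0.75 × 0.6 × 80 × (0.707 × 0.3125) = 7.954 kip/in.
8.793 > 7.954 → NOT adequate.

f_max ≈ 8.79 kip/in; NOT adequate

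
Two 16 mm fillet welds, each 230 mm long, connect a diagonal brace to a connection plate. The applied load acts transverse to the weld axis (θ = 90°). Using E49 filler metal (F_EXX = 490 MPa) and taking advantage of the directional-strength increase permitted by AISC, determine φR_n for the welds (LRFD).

t_e = 0.707 × 16 = 11.31 mm; A_we = 11.31 × 460 = 5204 mm².
Directional factor: 1.0 + 0.5 sin^1.5(90°) = 1.5.
F_nw = 0.6 × 490 × 1.5 = 441 MPa.
φR_n = 0.75 × 441 × 5204 × 10⁻³ = 1721 kN.

φR_n ≈ 1720 kN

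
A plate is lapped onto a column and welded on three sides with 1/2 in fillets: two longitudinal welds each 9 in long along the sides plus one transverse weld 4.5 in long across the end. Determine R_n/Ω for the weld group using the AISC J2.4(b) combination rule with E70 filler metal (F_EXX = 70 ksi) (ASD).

t_e = 0.707 × 0.5 = 0.3535 in.
R_nwl = 0.6 × 70 × 0.3535 × 18 = 267.2 kip (longitudinal, 2 welds).
R_nwt = 0.6 × 70 × 0.3535 × 4.5 = 66.81 kip (transverse, base value).
(i) R_nwl + R_nwt = 334.1 kip; (ii) 0.85 R_nwl + 1.5 R_nwt = 327.4 kip.
R_n = max = 334.1 kip [governs: (i)]; R_n/Ω = 167 kip.

R_n/Ω ≈ 167 kip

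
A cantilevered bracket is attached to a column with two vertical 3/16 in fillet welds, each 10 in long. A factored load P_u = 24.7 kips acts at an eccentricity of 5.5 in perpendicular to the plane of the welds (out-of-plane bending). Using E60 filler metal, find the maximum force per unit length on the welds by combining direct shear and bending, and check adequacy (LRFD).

f_max ≈ 4.26 kip/in; NOT adequate

E60XX → F_EXX = 60 ksi.
L_w = 2 × 10 = 20 in; section modulus (unit throat) S = 2 × L²/6 = 33.33 in².
Direct shear f_v = P/L_w = 24.7/20 = 1.235 kip/in.
Moment M = P × e = 24.7 × 5.5 = 135.85 kip·in; bending f_b = M/S = 4.075 kip/in.
f_max = √(f_v² + f_b²) = √(1.235² + 4.075²) = 4.259 kip/in.
φr_n = 0.75 × 0.6 × 60 × (0.707 × 0.1875) = 3.579 kip/in → NOT adequate.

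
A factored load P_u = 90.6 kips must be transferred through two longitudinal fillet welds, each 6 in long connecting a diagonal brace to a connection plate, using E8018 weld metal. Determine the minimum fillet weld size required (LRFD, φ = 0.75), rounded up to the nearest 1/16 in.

E80XX → F_EXX = 80 ksi.
Total weld length L = 12 in.
Required throat t_e = P_u / (φ × 0.6 F_EXX × L) = 90.6 / (0.75 × 0.6 × 80 × 12) = 0.2097 in.
Required leg w = t_e / 0.707 = 0.2966 in → use 5/16 in.

w = 5/16 in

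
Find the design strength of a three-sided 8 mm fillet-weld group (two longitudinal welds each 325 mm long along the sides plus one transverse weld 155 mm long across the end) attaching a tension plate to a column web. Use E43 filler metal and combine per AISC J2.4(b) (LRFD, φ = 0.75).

E43XX → F_EXX = 430 MPa.
t_e = 0.707 × 8 = 5.656 mm.
R_nwl = 0.6 × 430 × 5.656 × 650 × 10⁻³ = 948.5 kN (longitudinal, 2 welds).
R_nwt = 0.6 × 430 × 5.656 × 155 × 10⁻³ = 226.2 kN (transverse, base value).
(i) R_nwl + R_nwt = 1175 kN; (ii) 0.85 R_nwl + 1.5 R_nwt = 1146 kN.
R_n = max = 1175 kN [governs: (i)]; φR_n = 881 kN.

φR_n ≈ 881 kN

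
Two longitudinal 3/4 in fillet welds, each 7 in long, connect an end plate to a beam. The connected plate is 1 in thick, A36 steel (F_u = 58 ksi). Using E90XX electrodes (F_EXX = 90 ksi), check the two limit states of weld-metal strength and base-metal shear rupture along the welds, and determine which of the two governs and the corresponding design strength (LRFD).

t_e = 0.707 × 0.75 = 0.5302 in; L = 14 in.
Weld metal: φR_n = 0.75 × 0.6 × 90 × 0.5302 × 14 = 300.7 kip.
Base metal (shear rupture): φR_n = 0.75 × 0.6 × 58 × 1 × 14 = 365.4 kip.
Governing: weld metal.

φR_n ≈ 301 kip (weld metal governs)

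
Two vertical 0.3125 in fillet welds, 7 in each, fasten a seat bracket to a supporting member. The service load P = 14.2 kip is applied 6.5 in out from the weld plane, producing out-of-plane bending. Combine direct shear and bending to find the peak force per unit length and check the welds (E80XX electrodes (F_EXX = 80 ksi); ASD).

f_max ≈ 5.74 kip/in; NOT adequate

L_w = 2 × 7 = 14 in; section modulus (unit throat) S = 2 × L²/6 = 16.33 in².
Direct shear f_v = P/L_w = 14.2/14 = 1.014 kip/in.
Moment M = P × e = 14.2 × 6.5 = 92.3 kip·in; bending f_b = M/S = 5.651 kip/in.
f_max = √(f_v² + f_b²) = √(1.014² + 5.651²) = 5.741 kip/in.
r_n/Ω = (1/2.0) × 0.6 × 80 × (0.707 × 0.3125) = 5.302 kip/in → NOT adequate.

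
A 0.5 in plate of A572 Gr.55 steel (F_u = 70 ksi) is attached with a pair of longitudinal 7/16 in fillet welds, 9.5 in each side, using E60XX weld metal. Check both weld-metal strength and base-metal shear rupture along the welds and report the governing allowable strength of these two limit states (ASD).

R_n/Ω ≈ 106 kips (weld metal governs)

E60XX → F_EXX = 60 ksi.
t_e = 0.707 × 0.4375 = 0.3093 in; L = 19 in.
Weld metal: R_n/Ω = (1/2.0) × 0.6 × 60 × 0.3093 × 19 = 105.8 kips.
Base metal (shear rupture): R_n/Ω = (1/2.0) × 0.6 × 70 × 0.5 × 19 = 199.5 kips.
Governing: weld metal.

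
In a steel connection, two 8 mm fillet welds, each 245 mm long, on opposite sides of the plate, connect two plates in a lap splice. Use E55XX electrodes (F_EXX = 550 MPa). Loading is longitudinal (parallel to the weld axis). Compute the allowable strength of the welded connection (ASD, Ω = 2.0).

Effective throat t_e = 0.707 × 8 = 5.656 mm.
Total length L = 490 mm; A_we = 5.656 × 490 = 2771 mm².
F_nw = 0.6 F_EXX = 0.6 × 550 = 330 MPa.
R_n = 330 × 2771 × 10⁻³ = 914.6 kN; R_n/Ω = 914.6/2.0 = 457.3 kN.

R_n/Ω ≈ 457 kN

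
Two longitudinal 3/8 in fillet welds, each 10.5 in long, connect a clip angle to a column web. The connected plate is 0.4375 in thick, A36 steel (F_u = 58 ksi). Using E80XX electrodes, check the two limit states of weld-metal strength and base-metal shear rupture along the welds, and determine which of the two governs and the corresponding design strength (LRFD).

E80XX → F_EXX = 80 ksi.
t_e = 0.707 × 0.375 = 0.2651 in; L = 21 in.
Weld metal: φR_n = 0.75 × 0.6 × 80 × 0.2651 × 21 = 200.4 kips.
Base metal (shear rupture): φR_n = 0.75 × 0.6 × 58 × 0.4375 × 21 = 239.8 kips.
Governing: weld metal.

φR_n ≈ 200 kips (weld metal governs)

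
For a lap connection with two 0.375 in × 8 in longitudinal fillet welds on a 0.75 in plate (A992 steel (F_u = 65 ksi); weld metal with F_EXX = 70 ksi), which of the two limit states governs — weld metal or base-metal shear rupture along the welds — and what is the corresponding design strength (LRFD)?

φR_n ≈ 134 kips (weld metal governs)

t_e = 0.707 × 0.375 = 0.2651 in; L = 16 in.
Weld metal: φR_n = 0.75 × 0.6 × 70 × 0.2651 × 16 = 133.6 kips.
Base metal (shear rupture): φR_n = 0.75 × 0.6 × 65 × 0.75 × 16 = 351 kips.
Governing: weld metal.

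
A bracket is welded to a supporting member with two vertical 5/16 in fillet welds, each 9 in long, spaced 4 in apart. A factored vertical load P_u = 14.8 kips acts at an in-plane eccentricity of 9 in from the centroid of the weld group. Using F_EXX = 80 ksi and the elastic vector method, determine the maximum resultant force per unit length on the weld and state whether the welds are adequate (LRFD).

Total weld length L_w = 18 in. Treat welds as unit-width lines.
Polar moment about centroid: J = 2[d³/12 + d(b/2)²] = 2[9³/12 + 9×2²] = 193.5 in³.
Direct shear f_v = P/L_w = 14.8 / 18 = 0.8222 kip/in (vertical).
Torsion M = P·e = 14.8 × 9 = 133.2 kip·in.
Critical point at (x, y) = (2, 4.5) from centroid. f_tx = M·y/J = 3.098 kip/in; f_ty = M·x/J = 1.377 kip/in.
Resultant f_max = √[f_tx² + (f_v + f_ty)²] = √[3.098² + (0.8222 + 1.377)²] = 3.799 kip/in.
Capacity per unit length: φr_n = 0.75 × 0.6 × 80 × (0.707 × 0.3125) = 7.954 kip/in.
3.799 ≤ 7.954 → adequate.

f_max ≈ 3.8 kip/in; adequate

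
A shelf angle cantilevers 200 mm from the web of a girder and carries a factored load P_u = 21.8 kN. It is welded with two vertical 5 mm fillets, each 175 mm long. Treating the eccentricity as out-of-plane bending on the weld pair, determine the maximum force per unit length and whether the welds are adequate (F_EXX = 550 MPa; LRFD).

f_max ≈ 432 N/mm; adequate

L_w = 2 × 175 = 350 mm; section modulus (unit throat) S = 2 × L²/6 = 10210 mm².
Direct shear f_v = P/L_w = 21.8×10³/350 = 62.29 N/mm.
Moment M = P × e = 21.8×10³ × 200 = 4360000 N·mm; bending f_b = M/S = 427.1 N/mm.
f_max = √(f_v² + f_b²) = √(62.29² + 427.1²) = 431.6 N/mm.
φr_n = 0.75 × 0.6 × 550 × (0.707 × 5) = 874.9 N/mm → adequate.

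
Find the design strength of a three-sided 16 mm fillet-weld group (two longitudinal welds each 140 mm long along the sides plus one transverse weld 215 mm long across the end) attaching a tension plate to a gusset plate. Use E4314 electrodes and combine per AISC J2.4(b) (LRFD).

E43XX → F_EXX = 430 MPa.
t_e = 0.707 × 16 = 11.31 mm.
R_nwl = 0.6 × 430 × 11.31 × 280 × 10⁻³ = 817.2 kN (longitudinal, 2 welds).
R_nwt = 0.6 × 430 × 11.31 × 215 × 10⁻³ = 627.5 kN (transverse, base value).
(i) R_nwl + R_nwt = 1445 kN; (ii) 0.85 R_nwl + 1.5 R_nwt = 1636 kN.
R_n = max = 1636 kN [governs: (ii)]; φR_n = 1227 kN.

φR_n ≈ 1230 kN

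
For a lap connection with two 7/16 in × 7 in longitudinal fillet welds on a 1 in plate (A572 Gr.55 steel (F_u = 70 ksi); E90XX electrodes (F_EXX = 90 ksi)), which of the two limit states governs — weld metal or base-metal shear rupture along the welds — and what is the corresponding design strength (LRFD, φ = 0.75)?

φR_n ≈ 175 kips (weld metal governs)

t_e = 0.707 × 0.4375 = 0.3093 in; L = 14 in.
Weld metal: φR_n = 0.75 × 0.6 × 90 × 0.3093 × 14 = 175.4 kips.
Base metal (shear rupture): φR_n = 0.75 × 0.6 × 70 × 1 × 14 = 441 kips.
Governing: weld metal.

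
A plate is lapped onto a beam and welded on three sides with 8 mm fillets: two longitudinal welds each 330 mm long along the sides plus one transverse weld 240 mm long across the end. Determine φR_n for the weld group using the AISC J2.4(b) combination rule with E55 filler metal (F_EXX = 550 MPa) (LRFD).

t_e = 0.707 × 8 = 5.656 mm.
R_nwl = 0.6 × 550 × 5.656 × 660 × 10⁻³ = 1232 kN (longitudinal, 2 welds).
R_nwt = 0.6 × 550 × 5.656 × 240 × 10⁻³ = 448 kN (transverse, base value).
(i) R_nwl + R_nwt = 1680 kN; (ii) 0.85 R_nwl + 1.5 R_nwt = 1719 kN.
R_n = max = 1719 kN [governs: (ii)]; φR_n = 1289 kN.

φR_n ≈ 1290 kN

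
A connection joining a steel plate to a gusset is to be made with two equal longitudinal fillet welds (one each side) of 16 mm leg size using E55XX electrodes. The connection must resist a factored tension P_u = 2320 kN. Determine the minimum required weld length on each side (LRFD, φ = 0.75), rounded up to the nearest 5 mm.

E55XX → F_EXX = 550 MPa.
Throat t_e = 0.707 × 16 = 11.31 mm.
φr_n = 0.75 × 0.6 × 550 × 11.31 × 10⁻³ = 2.8 kN/mm.
L_req = P_u / φr_n = 2320 / 2.8 = 828.7 mm total.
Per side: 828.7 / 2 = 414.3 mm.
Round up → use L = 415 mm on each side.

L = 415 mm on each side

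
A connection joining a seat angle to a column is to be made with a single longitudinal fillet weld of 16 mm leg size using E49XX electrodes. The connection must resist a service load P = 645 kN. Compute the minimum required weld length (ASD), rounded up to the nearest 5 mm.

E49XX → F_EXX = 490 MPa.
Throat t_e = 0.707 × 16 = 11.31 mm.
r_n/Ω = (0.6 × 490 × 11.31) / 2.0 = 1663 N/mm = 1.663 kN/mm.
L_req = P / (r_n/Ω) = 645 / 1.663 = 387.9 mm total.
Round up → use L = 390 mm.

L = 390 mm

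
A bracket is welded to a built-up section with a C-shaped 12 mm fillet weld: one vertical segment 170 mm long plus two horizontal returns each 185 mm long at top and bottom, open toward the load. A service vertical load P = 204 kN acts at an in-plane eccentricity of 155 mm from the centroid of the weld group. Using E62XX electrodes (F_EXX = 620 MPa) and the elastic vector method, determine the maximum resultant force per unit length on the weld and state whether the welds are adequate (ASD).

f_max ≈ 1240 N/mm; adequate

Total weld length L_w = 540 mm. Treat welds as unit-width lines.
Centroid: x̄ = 2×185×92.5 / 540 = 63.38 mm from the vertical weld.
Polar moment about centroid: J = I_x + I_y = [170³/12 + 2×185×85²] + [170×63.38² + 2(185³/12 + 185×29.12²)] = 5135000 mm³.
Direct shear f_v = P/L_w = 204×10³ / 540 = 377.8 N/mm (vertical).
Torsion M = P·e = 204×10³ × 155 = 31620000 N·mm.
Critical point at (x, y) = (121.6, 85) from centroid. f_tx = M·y/J = 523.5 N/mm; f_ty = M·x/J = 749 N/mm.
Resultant f_max = √[f_tx² + (f_v + f_ty)²] = √[523.5² + (377.8 + 749)²] = 1242 N/mm.
Capacity per unit length: r_n/Ω = (1/2.0) × 0.6 × 620 × (0.707 × 12) = 1578 N/mm.
1242 ≤ 1578 → adequate.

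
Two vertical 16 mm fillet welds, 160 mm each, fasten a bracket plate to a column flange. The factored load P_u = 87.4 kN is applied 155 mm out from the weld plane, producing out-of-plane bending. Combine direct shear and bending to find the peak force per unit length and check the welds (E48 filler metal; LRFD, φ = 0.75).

E48XX → F_EXX = 480 MPa.
L_w = 2 × 160 = 320 mm; section modulus (unit throat) S = 2 × L²/6 = 8533 mm².
Direct shear f_v = P/L_w = 87.4×10³/320 = 273.1 N/mm.
Moment M = P × e = 87.4×10³ × 155 = 13547000 N·mm; bending f_b = M/S = 1588 N/mm.
f_max = √(f_v² + f_b²) = √(273.1² + 1588²) = 1611 N/mm.
φr_n = 0.75 × 0.6 × 480 × (0.707 × 16) = 2443 N/mm → adequate.

f_max ≈ 1610 N/mm; adequate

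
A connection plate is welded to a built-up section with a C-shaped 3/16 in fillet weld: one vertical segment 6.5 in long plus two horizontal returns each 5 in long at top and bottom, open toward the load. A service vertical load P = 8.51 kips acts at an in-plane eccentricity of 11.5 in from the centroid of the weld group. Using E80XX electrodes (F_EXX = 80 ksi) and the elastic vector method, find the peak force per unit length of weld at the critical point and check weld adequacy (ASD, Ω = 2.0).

Total weld length L_w = 16.5 in. Treat welds as unit-width lines.
Centroid: x̄ = 2×5×2.5 / 16.5 = 1.515 in from the vertical weld.
Polar moment about centroid: J = I_x + I_y = [6.5³/12 + 2×5×3.25²] + [6.5×1.515² + 2(5³/12 + 5×0.9848²)] = 174 in³.
Direct shear f_v = P/L_w = 8.51 / 16.5 = 0.5158 kip/in (vertical).
Torsion M = P·e = 8.51 × 11.5 = 97.865 kip·in.
Critical point at (x, y) = (3.485, 3.25) from centroid. f_tx = M·y/J = 1.828 kip/in; f_ty = M·x/J = 1.96 kip/in.
Resultant f_max = √[f_tx² + (f_v + f_ty)²] = √[1.828² + (0.5158 + 1.96)²] = 3.078 kip/in.
Capacity per unit length: r_n/Ω = (1/2.0) × 0.6 × 80 × (0.707 × 0.1875) = 3.181 kip/in.
3.078 ≤ 3.181 → adequate.

f_max ≈ 3.08 kip/in; adequate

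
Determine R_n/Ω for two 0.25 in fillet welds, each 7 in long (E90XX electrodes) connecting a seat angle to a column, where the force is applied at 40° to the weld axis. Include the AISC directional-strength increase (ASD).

E90XX → F_EXX = 90 ksi.
t_e = 0.707 × 0.25 = 0.1767 in; A_we = 0.1767 × 14 = 2.474 in².
Directional factor: 1.0 + 0.5 sin^1.5(40°) = 1.258.
F_nw = 0.6 × 90 × 1.258 = 67.91 ksi.
R_n/Ω = (67.91 × 2.474) / 2.0 = 84.03 kips.

R_n/Ω ≈ 84 kips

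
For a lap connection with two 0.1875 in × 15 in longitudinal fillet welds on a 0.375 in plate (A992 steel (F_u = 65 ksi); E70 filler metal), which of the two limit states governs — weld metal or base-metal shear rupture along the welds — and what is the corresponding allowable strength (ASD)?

R_n/Ω ≈ 83.5 kips (weld metal governs)

E70XX → F_EXX = 70 ksi.
t_e = 0.707 × 0.1875 = 0.1326 in; L = 30 in.
Weld metal: R_n/Ω = (1/2.0) × 0.6 × 70 × 0.1326 × 30 = 83.51 kips.
Base metal (shear rupture): R_n/Ω = (1/2.0) × 0.6 × 65 × 0.375 × 30 = 219.4 kips.
Governing: weld metal.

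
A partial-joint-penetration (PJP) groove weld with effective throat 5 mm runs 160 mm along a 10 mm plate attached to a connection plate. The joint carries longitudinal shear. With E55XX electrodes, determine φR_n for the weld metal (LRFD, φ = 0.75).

E55XX → F_EXX = 550 MPa.
Effective throat (given) t_e = 5 mm.
A_we = 5 × 160 = 800 mm².
F_nw = 0.6 F_EXX = 330 MPa.
φR_n = 0.75 × 330 × 800 × 10⁻³ = 198 kN.

φR_n ≈ 198 kN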